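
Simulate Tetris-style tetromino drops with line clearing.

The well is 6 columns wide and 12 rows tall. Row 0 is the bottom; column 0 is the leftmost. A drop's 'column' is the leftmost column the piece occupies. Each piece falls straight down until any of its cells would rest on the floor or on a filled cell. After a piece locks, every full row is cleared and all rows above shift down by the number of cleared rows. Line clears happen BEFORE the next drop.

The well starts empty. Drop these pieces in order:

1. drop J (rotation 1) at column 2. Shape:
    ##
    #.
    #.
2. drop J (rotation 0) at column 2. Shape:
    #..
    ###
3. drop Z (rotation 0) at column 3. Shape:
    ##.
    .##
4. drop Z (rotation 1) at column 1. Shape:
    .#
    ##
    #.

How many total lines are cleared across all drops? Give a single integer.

Answer: 0

Derivation:
Drop 1: J rot1 at col 2 lands with bottom-row=0; cleared 0 line(s) (total 0); column heights now [0 0 3 3 0 0], max=3
Drop 2: J rot0 at col 2 lands with bottom-row=3; cleared 0 line(s) (total 0); column heights now [0 0 5 4 4 0], max=5
Drop 3: Z rot0 at col 3 lands with bottom-row=4; cleared 0 line(s) (total 0); column heights now [0 0 5 6 6 5], max=6
Drop 4: Z rot1 at col 1 lands with bottom-row=4; cleared 0 line(s) (total 0); column heights now [0 6 7 6 6 5], max=7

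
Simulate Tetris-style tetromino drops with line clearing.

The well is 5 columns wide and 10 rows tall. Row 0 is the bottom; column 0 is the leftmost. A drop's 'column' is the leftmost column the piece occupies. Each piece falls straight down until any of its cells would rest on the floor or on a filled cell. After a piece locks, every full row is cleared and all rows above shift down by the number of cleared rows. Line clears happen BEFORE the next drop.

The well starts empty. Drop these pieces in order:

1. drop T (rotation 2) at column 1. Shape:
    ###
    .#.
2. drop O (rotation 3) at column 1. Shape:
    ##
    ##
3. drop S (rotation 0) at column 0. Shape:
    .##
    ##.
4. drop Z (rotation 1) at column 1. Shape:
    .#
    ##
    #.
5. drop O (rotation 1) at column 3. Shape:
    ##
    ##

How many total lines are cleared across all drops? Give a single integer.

Answer: 0

Derivation:
Drop 1: T rot2 at col 1 lands with bottom-row=0; cleared 0 line(s) (total 0); column heights now [0 2 2 2 0], max=2
Drop 2: O rot3 at col 1 lands with bottom-row=2; cleared 0 line(s) (total 0); column heights now [0 4 4 2 0], max=4
Drop 3: S rot0 at col 0 lands with bottom-row=4; cleared 0 line(s) (total 0); column heights now [5 6 6 2 0], max=6
Drop 4: Z rot1 at col 1 lands with bottom-row=6; cleared 0 line(s) (total 0); column heights now [5 8 9 2 0], max=9
Drop 5: O rot1 at col 3 lands with bottom-row=2; cleared 0 line(s) (total 0); column heights now [5 8 9 4 4], max=9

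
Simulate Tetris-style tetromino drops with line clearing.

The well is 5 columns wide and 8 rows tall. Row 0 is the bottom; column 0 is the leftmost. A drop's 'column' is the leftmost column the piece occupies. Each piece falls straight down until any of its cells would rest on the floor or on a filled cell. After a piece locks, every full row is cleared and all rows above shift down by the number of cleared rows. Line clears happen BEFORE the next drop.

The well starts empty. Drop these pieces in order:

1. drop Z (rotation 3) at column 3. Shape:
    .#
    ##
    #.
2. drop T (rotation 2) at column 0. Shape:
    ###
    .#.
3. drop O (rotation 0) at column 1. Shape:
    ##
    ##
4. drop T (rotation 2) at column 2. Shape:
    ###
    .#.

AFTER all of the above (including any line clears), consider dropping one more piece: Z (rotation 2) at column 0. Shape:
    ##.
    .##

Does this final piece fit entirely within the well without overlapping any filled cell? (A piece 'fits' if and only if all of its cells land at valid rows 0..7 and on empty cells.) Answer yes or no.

Drop 1: Z rot3 at col 3 lands with bottom-row=0; cleared 0 line(s) (total 0); column heights now [0 0 0 2 3], max=3
Drop 2: T rot2 at col 0 lands with bottom-row=0; cleared 1 line(s) (total 1); column heights now [0 1 0 1 2], max=2
Drop 3: O rot0 at col 1 lands with bottom-row=1; cleared 0 line(s) (total 1); column heights now [0 3 3 1 2], max=3
Drop 4: T rot2 at col 2 lands with bottom-row=2; cleared 0 line(s) (total 1); column heights now [0 3 4 4 4], max=4
Test piece Z rot2 at col 0 (width 3): heights before test = [0 3 4 4 4]; fits = True

Answer: yes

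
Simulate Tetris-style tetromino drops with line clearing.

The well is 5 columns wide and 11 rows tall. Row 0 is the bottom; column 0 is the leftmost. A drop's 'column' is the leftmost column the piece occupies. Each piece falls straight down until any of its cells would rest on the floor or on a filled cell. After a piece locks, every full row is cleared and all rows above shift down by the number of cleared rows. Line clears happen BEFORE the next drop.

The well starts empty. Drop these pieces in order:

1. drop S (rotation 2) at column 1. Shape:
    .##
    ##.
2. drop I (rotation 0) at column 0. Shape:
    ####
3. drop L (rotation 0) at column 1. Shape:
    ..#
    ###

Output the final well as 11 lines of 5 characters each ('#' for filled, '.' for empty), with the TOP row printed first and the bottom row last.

Answer: .....
.....
.....
.....
.....
.....
...#.
.###.
####.
..##.
.##..

Derivation:
Drop 1: S rot2 at col 1 lands with bottom-row=0; cleared 0 line(s) (total 0); column heights now [0 1 2 2 0], max=2
Drop 2: I rot0 at col 0 lands with bottom-row=2; cleared 0 line(s) (total 0); column heights now [3 3 3 3 0], max=3
Drop 3: L rot0 at col 1 lands with bottom-row=3; cleared 0 line(s) (total 0); column heights now [3 4 4 5 0], max=5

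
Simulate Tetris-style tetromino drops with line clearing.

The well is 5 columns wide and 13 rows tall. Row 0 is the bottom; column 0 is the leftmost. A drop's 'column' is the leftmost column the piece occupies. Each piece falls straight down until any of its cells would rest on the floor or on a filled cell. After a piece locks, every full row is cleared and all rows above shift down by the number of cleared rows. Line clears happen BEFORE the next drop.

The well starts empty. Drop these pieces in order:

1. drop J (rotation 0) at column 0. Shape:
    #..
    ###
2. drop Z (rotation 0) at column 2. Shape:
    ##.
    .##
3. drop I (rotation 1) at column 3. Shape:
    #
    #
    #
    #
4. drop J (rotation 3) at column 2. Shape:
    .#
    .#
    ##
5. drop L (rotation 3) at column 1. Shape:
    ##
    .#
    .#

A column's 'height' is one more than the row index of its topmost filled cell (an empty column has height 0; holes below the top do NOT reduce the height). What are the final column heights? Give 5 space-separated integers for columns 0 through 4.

Drop 1: J rot0 at col 0 lands with bottom-row=0; cleared 0 line(s) (total 0); column heights now [2 1 1 0 0], max=2
Drop 2: Z rot0 at col 2 lands with bottom-row=0; cleared 1 line(s) (total 1); column heights now [1 0 1 1 0], max=1
Drop 3: I rot1 at col 3 lands with bottom-row=1; cleared 0 line(s) (total 1); column heights now [1 0 1 5 0], max=5
Drop 4: J rot3 at col 2 lands with bottom-row=5; cleared 0 line(s) (total 1); column heights now [1 0 6 8 0], max=8
Drop 5: L rot3 at col 1 lands with bottom-row=6; cleared 0 line(s) (total 1); column heights now [1 9 9 8 0], max=9

Answer: 1 9 9 8 0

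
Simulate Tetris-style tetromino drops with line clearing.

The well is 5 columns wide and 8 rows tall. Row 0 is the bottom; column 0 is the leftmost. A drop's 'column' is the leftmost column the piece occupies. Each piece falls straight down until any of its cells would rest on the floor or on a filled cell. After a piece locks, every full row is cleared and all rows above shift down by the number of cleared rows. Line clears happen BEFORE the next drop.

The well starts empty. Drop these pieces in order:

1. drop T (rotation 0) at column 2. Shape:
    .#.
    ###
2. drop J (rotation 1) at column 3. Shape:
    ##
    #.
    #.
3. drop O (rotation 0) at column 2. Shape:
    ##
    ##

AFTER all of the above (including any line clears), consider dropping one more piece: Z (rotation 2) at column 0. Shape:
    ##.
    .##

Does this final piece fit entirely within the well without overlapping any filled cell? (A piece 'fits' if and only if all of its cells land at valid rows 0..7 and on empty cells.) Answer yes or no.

Answer: no

Derivation:
Drop 1: T rot0 at col 2 lands with bottom-row=0; cleared 0 line(s) (total 0); column heights now [0 0 1 2 1], max=2
Drop 2: J rot1 at col 3 lands with bottom-row=2; cleared 0 line(s) (total 0); column heights now [0 0 1 5 5], max=5
Drop 3: O rot0 at col 2 lands with bottom-row=5; cleared 0 line(s) (total 0); column heights now [0 0 7 7 5], max=7
Test piece Z rot2 at col 0 (width 3): heights before test = [0 0 7 7 5]; fits = False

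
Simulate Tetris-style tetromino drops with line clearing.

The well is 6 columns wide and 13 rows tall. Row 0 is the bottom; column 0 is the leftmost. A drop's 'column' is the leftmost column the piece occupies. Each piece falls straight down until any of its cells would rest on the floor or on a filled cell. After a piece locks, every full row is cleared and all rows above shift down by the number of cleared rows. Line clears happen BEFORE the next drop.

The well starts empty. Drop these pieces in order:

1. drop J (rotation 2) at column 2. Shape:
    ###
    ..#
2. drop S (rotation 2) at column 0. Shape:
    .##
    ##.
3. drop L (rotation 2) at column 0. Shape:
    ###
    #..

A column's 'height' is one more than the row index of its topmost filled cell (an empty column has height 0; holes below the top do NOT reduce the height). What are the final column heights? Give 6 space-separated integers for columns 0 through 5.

Answer: 4 4 4 2 2 0

Derivation:
Drop 1: J rot2 at col 2 lands with bottom-row=0; cleared 0 line(s) (total 0); column heights now [0 0 2 2 2 0], max=2
Drop 2: S rot2 at col 0 lands with bottom-row=1; cleared 0 line(s) (total 0); column heights now [2 3 3 2 2 0], max=3
Drop 3: L rot2 at col 0 lands with bottom-row=2; cleared 0 line(s) (total 0); column heights now [4 4 4 2 2 0], max=4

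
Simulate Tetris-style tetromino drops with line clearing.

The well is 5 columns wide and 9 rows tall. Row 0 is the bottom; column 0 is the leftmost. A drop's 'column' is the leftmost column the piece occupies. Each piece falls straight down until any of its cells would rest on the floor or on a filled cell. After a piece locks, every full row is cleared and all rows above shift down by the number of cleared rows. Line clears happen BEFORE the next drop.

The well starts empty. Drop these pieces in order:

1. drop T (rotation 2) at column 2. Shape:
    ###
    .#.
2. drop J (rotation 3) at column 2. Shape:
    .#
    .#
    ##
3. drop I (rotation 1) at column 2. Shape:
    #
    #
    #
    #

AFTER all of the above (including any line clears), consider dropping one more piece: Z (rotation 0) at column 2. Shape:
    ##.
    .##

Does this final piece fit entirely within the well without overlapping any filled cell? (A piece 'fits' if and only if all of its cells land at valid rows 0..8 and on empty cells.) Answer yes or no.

Answer: yes

Derivation:
Drop 1: T rot2 at col 2 lands with bottom-row=0; cleared 0 line(s) (total 0); column heights now [0 0 2 2 2], max=2
Drop 2: J rot3 at col 2 lands with bottom-row=2; cleared 0 line(s) (total 0); column heights now [0 0 3 5 2], max=5
Drop 3: I rot1 at col 2 lands with bottom-row=3; cleared 0 line(s) (total 0); column heights now [0 0 7 5 2], max=7
Test piece Z rot0 at col 2 (width 3): heights before test = [0 0 7 5 2]; fits = True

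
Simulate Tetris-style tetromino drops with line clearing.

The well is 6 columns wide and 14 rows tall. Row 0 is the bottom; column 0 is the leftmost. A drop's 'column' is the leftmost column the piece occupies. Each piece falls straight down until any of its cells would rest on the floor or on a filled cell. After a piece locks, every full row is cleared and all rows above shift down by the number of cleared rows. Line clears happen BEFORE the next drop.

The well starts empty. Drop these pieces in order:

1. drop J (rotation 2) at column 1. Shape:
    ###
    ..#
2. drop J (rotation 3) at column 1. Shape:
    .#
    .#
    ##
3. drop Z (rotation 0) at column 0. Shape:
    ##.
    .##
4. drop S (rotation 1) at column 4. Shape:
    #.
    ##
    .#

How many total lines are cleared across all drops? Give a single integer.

Drop 1: J rot2 at col 1 lands with bottom-row=0; cleared 0 line(s) (total 0); column heights now [0 2 2 2 0 0], max=2
Drop 2: J rot3 at col 1 lands with bottom-row=2; cleared 0 line(s) (total 0); column heights now [0 3 5 2 0 0], max=5
Drop 3: Z rot0 at col 0 lands with bottom-row=5; cleared 0 line(s) (total 0); column heights now [7 7 6 2 0 0], max=7
Drop 4: S rot1 at col 4 lands with bottom-row=0; cleared 0 line(s) (total 0); column heights now [7 7 6 2 3 2], max=7

Answer: 0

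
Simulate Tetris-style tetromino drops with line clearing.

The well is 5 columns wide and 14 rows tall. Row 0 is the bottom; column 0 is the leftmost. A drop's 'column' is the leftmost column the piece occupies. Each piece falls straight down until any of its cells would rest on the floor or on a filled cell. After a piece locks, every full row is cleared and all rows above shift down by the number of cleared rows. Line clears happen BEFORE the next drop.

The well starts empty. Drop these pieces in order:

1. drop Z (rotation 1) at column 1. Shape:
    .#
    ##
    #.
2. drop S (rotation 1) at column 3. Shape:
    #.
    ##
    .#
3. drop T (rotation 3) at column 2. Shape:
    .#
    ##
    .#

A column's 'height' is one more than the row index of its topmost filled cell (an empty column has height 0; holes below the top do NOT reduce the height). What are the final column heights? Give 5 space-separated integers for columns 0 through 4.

Answer: 0 2 5 6 2

Derivation:
Drop 1: Z rot1 at col 1 lands with bottom-row=0; cleared 0 line(s) (total 0); column heights now [0 2 3 0 0], max=3
Drop 2: S rot1 at col 3 lands with bottom-row=0; cleared 0 line(s) (total 0); column heights now [0 2 3 3 2], max=3
Drop 3: T rot3 at col 2 lands with bottom-row=3; cleared 0 line(s) (total 0); column heights now [0 2 5 6 2], max=6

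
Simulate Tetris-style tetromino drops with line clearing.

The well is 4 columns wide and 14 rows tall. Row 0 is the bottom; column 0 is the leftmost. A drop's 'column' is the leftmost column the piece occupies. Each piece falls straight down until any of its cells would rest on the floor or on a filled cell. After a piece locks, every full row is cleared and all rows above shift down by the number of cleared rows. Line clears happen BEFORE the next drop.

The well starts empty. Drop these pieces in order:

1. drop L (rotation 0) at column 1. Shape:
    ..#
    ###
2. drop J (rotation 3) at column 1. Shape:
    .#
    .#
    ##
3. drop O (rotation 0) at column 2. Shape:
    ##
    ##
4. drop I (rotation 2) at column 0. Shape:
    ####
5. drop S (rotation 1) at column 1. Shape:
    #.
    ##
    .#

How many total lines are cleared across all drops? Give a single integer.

Drop 1: L rot0 at col 1 lands with bottom-row=0; cleared 0 line(s) (total 0); column heights now [0 1 1 2], max=2
Drop 2: J rot3 at col 1 lands with bottom-row=1; cleared 0 line(s) (total 0); column heights now [0 2 4 2], max=4
Drop 3: O rot0 at col 2 lands with bottom-row=4; cleared 0 line(s) (total 0); column heights now [0 2 6 6], max=6
Drop 4: I rot2 at col 0 lands with bottom-row=6; cleared 1 line(s) (total 1); column heights now [0 2 6 6], max=6
Drop 5: S rot1 at col 1 lands with bottom-row=6; cleared 0 line(s) (total 1); column heights now [0 9 8 6], max=9

Answer: 1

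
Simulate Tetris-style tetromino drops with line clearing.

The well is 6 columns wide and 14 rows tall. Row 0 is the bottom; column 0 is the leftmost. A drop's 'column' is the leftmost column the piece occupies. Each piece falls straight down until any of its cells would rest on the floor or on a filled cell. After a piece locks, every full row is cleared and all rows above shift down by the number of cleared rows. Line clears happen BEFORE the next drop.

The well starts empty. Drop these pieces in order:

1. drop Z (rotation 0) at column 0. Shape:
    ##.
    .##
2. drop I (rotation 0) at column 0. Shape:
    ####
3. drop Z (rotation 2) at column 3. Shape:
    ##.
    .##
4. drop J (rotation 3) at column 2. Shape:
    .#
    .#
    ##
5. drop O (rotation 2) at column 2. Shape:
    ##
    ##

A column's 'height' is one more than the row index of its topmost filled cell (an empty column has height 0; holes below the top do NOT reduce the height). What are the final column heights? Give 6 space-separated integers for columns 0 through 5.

Answer: 2 2 8 8 3 0

Derivation:
Drop 1: Z rot0 at col 0 lands with bottom-row=0; cleared 0 line(s) (total 0); column heights now [2 2 1 0 0 0], max=2
Drop 2: I rot0 at col 0 lands with bottom-row=2; cleared 0 line(s) (total 0); column heights now [3 3 3 3 0 0], max=3
Drop 3: Z rot2 at col 3 lands with bottom-row=2; cleared 1 line(s) (total 1); column heights now [2 2 1 3 3 0], max=3
Drop 4: J rot3 at col 2 lands with bottom-row=3; cleared 0 line(s) (total 1); column heights now [2 2 4 6 3 0], max=6
Drop 5: O rot2 at col 2 lands with bottom-row=6; cleared 0 line(s) (total 1); column heights now [2 2 8 8 3 0], max=8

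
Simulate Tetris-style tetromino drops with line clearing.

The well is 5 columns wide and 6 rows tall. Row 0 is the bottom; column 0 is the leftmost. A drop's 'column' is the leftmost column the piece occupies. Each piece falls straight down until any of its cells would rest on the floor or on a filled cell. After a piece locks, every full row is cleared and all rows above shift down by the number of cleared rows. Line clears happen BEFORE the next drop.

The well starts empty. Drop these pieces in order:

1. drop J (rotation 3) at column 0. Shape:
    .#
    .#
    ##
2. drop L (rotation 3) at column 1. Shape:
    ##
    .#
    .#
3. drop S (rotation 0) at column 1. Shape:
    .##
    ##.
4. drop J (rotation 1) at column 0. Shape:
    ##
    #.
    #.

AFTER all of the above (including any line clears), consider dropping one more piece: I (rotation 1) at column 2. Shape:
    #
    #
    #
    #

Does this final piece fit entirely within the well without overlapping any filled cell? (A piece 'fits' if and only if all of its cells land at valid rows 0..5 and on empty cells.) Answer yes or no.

Answer: no

Derivation:
Drop 1: J rot3 at col 0 lands with bottom-row=0; cleared 0 line(s) (total 0); column heights now [1 3 0 0 0], max=3
Drop 2: L rot3 at col 1 lands with bottom-row=1; cleared 0 line(s) (total 0); column heights now [1 4 4 0 0], max=4
Drop 3: S rot0 at col 1 lands with bottom-row=4; cleared 0 line(s) (total 0); column heights now [1 5 6 6 0], max=6
Drop 4: J rot1 at col 0 lands with bottom-row=3; cleared 0 line(s) (total 0); column heights now [6 6 6 6 0], max=6
Test piece I rot1 at col 2 (width 1): heights before test = [6 6 6 6 0]; fits = False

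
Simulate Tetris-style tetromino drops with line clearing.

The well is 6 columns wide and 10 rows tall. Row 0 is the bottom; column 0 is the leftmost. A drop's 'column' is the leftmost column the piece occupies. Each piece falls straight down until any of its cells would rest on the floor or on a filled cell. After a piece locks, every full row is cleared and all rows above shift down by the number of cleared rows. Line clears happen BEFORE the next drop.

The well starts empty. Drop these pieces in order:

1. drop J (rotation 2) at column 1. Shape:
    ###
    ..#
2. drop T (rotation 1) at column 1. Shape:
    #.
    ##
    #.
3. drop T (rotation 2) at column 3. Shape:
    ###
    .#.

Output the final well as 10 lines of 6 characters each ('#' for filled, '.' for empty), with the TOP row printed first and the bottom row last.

Answer: ......
......
......
......
......
.#....
.##...
.#.###
.####.
...#..

Derivation:
Drop 1: J rot2 at col 1 lands with bottom-row=0; cleared 0 line(s) (total 0); column heights now [0 2 2 2 0 0], max=2
Drop 2: T rot1 at col 1 lands with bottom-row=2; cleared 0 line(s) (total 0); column heights now [0 5 4 2 0 0], max=5
Drop 3: T rot2 at col 3 lands with bottom-row=1; cleared 0 line(s) (total 0); column heights now [0 5 4 3 3 3], max=5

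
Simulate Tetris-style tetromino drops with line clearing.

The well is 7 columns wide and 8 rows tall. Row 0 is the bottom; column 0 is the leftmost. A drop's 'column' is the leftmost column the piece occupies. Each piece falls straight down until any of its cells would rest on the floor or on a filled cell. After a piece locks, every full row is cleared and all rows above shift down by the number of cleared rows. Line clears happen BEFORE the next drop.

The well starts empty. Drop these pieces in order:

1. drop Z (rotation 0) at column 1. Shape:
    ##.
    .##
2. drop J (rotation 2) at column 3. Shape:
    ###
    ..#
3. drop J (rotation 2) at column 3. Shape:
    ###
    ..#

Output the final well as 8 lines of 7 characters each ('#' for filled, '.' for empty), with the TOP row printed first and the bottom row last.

Answer: .......
.......
.......
.......
...###.
.....#.
.#####.
..##.#.

Derivation:
Drop 1: Z rot0 at col 1 lands with bottom-row=0; cleared 0 line(s) (total 0); column heights now [0 2 2 1 0 0 0], max=2
Drop 2: J rot2 at col 3 lands with bottom-row=0; cleared 0 line(s) (total 0); column heights now [0 2 2 2 2 2 0], max=2
Drop 3: J rot2 at col 3 lands with bottom-row=2; cleared 0 line(s) (total 0); column heights now [0 2 2 4 4 4 0], max=4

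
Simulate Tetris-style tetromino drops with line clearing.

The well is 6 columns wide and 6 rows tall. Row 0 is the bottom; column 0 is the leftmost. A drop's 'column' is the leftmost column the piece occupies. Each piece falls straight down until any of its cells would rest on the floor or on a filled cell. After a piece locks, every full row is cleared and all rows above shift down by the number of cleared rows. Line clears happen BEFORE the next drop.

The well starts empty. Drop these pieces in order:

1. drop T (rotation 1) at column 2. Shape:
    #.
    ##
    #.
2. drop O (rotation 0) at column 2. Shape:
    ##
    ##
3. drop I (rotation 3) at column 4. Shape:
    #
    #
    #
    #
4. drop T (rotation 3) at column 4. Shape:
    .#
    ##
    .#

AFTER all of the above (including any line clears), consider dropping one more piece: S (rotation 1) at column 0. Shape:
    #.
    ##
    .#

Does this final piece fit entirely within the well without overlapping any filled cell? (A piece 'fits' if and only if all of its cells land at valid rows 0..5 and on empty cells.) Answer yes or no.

Drop 1: T rot1 at col 2 lands with bottom-row=0; cleared 0 line(s) (total 0); column heights now [0 0 3 2 0 0], max=3
Drop 2: O rot0 at col 2 lands with bottom-row=3; cleared 0 line(s) (total 0); column heights now [0 0 5 5 0 0], max=5
Drop 3: I rot3 at col 4 lands with bottom-row=0; cleared 0 line(s) (total 0); column heights now [0 0 5 5 4 0], max=5
Drop 4: T rot3 at col 4 lands with bottom-row=3; cleared 0 line(s) (total 0); column heights now [0 0 5 5 5 6], max=6
Test piece S rot1 at col 0 (width 2): heights before test = [0 0 5 5 5 6]; fits = True

Answer: yes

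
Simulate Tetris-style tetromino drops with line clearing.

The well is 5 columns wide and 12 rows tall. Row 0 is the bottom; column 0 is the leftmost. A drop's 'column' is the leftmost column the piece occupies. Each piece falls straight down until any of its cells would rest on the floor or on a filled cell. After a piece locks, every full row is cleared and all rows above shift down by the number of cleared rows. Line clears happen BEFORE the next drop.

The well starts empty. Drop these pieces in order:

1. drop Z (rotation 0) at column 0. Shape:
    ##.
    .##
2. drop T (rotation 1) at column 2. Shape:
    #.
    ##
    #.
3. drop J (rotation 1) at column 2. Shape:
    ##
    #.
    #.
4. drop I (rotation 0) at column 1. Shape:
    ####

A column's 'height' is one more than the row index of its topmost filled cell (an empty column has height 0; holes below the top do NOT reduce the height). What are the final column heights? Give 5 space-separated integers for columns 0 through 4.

Drop 1: Z rot0 at col 0 lands with bottom-row=0; cleared 0 line(s) (total 0); column heights now [2 2 1 0 0], max=2
Drop 2: T rot1 at col 2 lands with bottom-row=1; cleared 0 line(s) (total 0); column heights now [2 2 4 3 0], max=4
Drop 3: J rot1 at col 2 lands with bottom-row=4; cleared 0 line(s) (total 0); column heights now [2 2 7 7 0], max=7
Drop 4: I rot0 at col 1 lands with bottom-row=7; cleared 0 line(s) (total 0); column heights now [2 8 8 8 8], max=8

Answer: 2 8 8 8 8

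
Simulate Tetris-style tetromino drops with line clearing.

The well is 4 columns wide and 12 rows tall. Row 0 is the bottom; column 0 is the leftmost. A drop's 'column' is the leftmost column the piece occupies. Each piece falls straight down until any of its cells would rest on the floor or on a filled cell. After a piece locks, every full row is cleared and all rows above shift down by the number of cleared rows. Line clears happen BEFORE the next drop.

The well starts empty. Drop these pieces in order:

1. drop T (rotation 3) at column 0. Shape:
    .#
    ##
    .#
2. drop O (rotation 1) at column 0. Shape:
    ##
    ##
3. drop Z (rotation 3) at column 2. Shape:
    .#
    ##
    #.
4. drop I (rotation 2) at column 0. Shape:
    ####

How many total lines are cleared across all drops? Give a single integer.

Answer: 2

Derivation:
Drop 1: T rot3 at col 0 lands with bottom-row=0; cleared 0 line(s) (total 0); column heights now [2 3 0 0], max=3
Drop 2: O rot1 at col 0 lands with bottom-row=3; cleared 0 line(s) (total 0); column heights now [5 5 0 0], max=5
Drop 3: Z rot3 at col 2 lands with bottom-row=0; cleared 1 line(s) (total 1); column heights now [4 4 1 2], max=4
Drop 4: I rot2 at col 0 lands with bottom-row=4; cleared 1 line(s) (total 2); column heights now [4 4 1 2], max=4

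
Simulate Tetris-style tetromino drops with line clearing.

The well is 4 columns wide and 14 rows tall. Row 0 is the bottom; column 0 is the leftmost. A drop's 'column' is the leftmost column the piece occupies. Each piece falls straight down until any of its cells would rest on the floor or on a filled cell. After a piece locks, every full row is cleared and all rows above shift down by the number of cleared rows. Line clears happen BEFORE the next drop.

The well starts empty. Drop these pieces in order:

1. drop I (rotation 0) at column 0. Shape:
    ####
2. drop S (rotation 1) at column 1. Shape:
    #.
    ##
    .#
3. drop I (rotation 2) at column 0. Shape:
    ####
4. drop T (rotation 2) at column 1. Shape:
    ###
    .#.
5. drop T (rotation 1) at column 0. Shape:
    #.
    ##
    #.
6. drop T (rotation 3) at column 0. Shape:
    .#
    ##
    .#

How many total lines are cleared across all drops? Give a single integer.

Drop 1: I rot0 at col 0 lands with bottom-row=0; cleared 1 line(s) (total 1); column heights now [0 0 0 0], max=0
Drop 2: S rot1 at col 1 lands with bottom-row=0; cleared 0 line(s) (total 1); column heights now [0 3 2 0], max=3
Drop 3: I rot2 at col 0 lands with bottom-row=3; cleared 1 line(s) (total 2); column heights now [0 3 2 0], max=3
Drop 4: T rot2 at col 1 lands with bottom-row=2; cleared 0 line(s) (total 2); column heights now [0 4 4 4], max=4
Drop 5: T rot1 at col 0 lands with bottom-row=3; cleared 1 line(s) (total 3); column heights now [5 4 3 0], max=5
Drop 6: T rot3 at col 0 lands with bottom-row=4; cleared 0 line(s) (total 3); column heights now [6 7 3 0], max=7

Answer: 3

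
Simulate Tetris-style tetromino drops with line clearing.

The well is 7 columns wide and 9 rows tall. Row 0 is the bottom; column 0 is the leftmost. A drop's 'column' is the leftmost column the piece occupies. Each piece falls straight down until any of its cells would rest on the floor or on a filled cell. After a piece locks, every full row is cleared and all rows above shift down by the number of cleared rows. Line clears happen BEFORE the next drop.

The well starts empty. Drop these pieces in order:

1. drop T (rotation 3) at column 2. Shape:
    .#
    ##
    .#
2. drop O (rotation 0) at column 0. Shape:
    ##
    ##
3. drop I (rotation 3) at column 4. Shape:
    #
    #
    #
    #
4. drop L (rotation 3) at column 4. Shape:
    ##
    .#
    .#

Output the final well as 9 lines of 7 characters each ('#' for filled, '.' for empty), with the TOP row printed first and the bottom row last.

Answer: .......
.......
.......
.......
....##.
....##.
...###.
#####..
##.##..

Derivation:
Drop 1: T rot3 at col 2 lands with bottom-row=0; cleared 0 line(s) (total 0); column heights now [0 0 2 3 0 0 0], max=3
Drop 2: O rot0 at col 0 lands with bottom-row=0; cleared 0 line(s) (total 0); column heights now [2 2 2 3 0 0 0], max=3
Drop 3: I rot3 at col 4 lands with bottom-row=0; cleared 0 line(s) (total 0); column heights now [2 2 2 3 4 0 0], max=4
Drop 4: L rot3 at col 4 lands with bottom-row=2; cleared 0 line(s) (total 0); column heights now [2 2 2 3 5 5 0], max=5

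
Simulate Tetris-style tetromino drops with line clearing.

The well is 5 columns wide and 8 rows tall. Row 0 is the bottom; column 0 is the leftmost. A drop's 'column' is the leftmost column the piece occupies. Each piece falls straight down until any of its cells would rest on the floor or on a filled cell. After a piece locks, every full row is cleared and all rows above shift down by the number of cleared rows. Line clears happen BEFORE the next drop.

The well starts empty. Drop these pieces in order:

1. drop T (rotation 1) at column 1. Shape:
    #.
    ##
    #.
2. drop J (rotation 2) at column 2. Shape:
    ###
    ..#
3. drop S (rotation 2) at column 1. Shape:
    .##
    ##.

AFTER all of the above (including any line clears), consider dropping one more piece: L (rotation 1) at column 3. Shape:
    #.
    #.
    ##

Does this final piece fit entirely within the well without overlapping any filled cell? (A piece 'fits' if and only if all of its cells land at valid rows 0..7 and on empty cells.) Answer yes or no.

Answer: yes

Derivation:
Drop 1: T rot1 at col 1 lands with bottom-row=0; cleared 0 line(s) (total 0); column heights now [0 3 2 0 0], max=3
Drop 2: J rot2 at col 2 lands with bottom-row=1; cleared 0 line(s) (total 0); column heights now [0 3 3 3 3], max=3
Drop 3: S rot2 at col 1 lands with bottom-row=3; cleared 0 line(s) (total 0); column heights now [0 4 5 5 3], max=5
Test piece L rot1 at col 3 (width 2): heights before test = [0 4 5 5 3]; fits = True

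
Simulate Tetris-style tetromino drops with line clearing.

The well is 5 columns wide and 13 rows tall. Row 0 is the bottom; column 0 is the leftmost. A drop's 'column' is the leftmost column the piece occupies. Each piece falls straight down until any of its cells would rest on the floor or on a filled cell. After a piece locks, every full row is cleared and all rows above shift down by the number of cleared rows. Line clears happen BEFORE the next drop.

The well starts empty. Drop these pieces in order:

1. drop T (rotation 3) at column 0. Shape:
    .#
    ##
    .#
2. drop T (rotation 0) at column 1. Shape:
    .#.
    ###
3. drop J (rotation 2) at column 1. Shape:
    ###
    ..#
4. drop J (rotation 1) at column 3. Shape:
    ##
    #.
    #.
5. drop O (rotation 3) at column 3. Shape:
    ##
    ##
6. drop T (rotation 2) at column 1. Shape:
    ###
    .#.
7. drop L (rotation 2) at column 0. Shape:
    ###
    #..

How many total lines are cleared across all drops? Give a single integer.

Answer: 0

Derivation:
Drop 1: T rot3 at col 0 lands with bottom-row=0; cleared 0 line(s) (total 0); column heights now [2 3 0 0 0], max=3
Drop 2: T rot0 at col 1 lands with bottom-row=3; cleared 0 line(s) (total 0); column heights now [2 4 5 4 0], max=5
Drop 3: J rot2 at col 1 lands with bottom-row=4; cleared 0 line(s) (total 0); column heights now [2 6 6 6 0], max=6
Drop 4: J rot1 at col 3 lands with bottom-row=6; cleared 0 line(s) (total 0); column heights now [2 6 6 9 9], max=9
Drop 5: O rot3 at col 3 lands with bottom-row=9; cleared 0 line(s) (total 0); column heights now [2 6 6 11 11], max=11
Drop 6: T rot2 at col 1 lands with bottom-row=10; cleared 0 line(s) (total 0); column heights now [2 12 12 12 11], max=12
Drop 7: L rot2 at col 0 lands with bottom-row=11; cleared 0 line(s) (total 0); column heights now [13 13 13 12 11], max=13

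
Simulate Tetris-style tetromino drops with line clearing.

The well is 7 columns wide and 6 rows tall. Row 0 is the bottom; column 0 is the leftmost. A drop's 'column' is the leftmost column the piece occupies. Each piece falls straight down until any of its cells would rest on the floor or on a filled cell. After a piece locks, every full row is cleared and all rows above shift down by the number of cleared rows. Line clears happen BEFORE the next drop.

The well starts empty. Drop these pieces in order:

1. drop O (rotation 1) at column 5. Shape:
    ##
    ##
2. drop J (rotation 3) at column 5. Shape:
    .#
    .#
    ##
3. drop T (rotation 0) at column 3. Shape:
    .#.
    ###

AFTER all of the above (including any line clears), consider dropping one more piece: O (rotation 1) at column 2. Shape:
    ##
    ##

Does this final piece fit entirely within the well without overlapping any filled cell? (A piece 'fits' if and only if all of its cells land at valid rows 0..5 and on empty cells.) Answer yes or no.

Answer: yes

Derivation:
Drop 1: O rot1 at col 5 lands with bottom-row=0; cleared 0 line(s) (total 0); column heights now [0 0 0 0 0 2 2], max=2
Drop 2: J rot3 at col 5 lands with bottom-row=2; cleared 0 line(s) (total 0); column heights now [0 0 0 0 0 3 5], max=5
Drop 3: T rot0 at col 3 lands with bottom-row=3; cleared 0 line(s) (total 0); column heights now [0 0 0 4 5 4 5], max=5
Test piece O rot1 at col 2 (width 2): heights before test = [0 0 0 4 5 4 5]; fits = True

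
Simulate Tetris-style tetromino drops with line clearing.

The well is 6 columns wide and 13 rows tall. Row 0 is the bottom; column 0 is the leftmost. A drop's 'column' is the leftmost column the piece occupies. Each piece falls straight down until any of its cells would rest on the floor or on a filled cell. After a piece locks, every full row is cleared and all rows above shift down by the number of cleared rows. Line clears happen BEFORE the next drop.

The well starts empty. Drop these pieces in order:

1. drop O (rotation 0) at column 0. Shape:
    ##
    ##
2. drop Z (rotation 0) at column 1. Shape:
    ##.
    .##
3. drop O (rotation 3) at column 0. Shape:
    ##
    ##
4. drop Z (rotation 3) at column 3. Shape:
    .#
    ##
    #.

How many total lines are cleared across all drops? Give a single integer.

Answer: 0

Derivation:
Drop 1: O rot0 at col 0 lands with bottom-row=0; cleared 0 line(s) (total 0); column heights now [2 2 0 0 0 0], max=2
Drop 2: Z rot0 at col 1 lands with bottom-row=1; cleared 0 line(s) (total 0); column heights now [2 3 3 2 0 0], max=3
Drop 3: O rot3 at col 0 lands with bottom-row=3; cleared 0 line(s) (total 0); column heights now [5 5 3 2 0 0], max=5
Drop 4: Z rot3 at col 3 lands with bottom-row=2; cleared 0 line(s) (total 0); column heights now [5 5 3 4 5 0], max=5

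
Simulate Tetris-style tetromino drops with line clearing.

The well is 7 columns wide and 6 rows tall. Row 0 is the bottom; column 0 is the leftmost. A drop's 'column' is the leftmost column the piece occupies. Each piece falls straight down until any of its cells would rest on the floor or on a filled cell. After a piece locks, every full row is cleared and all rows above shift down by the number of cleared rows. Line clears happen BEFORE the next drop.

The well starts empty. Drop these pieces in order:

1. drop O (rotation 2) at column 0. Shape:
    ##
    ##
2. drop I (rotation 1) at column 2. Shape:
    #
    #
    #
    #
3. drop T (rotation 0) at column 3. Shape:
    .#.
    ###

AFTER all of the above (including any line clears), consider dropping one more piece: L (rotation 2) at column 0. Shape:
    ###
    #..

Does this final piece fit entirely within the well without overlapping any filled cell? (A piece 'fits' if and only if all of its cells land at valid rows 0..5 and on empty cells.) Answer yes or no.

Drop 1: O rot2 at col 0 lands with bottom-row=0; cleared 0 line(s) (total 0); column heights now [2 2 0 0 0 0 0], max=2
Drop 2: I rot1 at col 2 lands with bottom-row=0; cleared 0 line(s) (total 0); column heights now [2 2 4 0 0 0 0], max=4
Drop 3: T rot0 at col 3 lands with bottom-row=0; cleared 0 line(s) (total 0); column heights now [2 2 4 1 2 1 0], max=4
Test piece L rot2 at col 0 (width 3): heights before test = [2 2 4 1 2 1 0]; fits = True

Answer: yes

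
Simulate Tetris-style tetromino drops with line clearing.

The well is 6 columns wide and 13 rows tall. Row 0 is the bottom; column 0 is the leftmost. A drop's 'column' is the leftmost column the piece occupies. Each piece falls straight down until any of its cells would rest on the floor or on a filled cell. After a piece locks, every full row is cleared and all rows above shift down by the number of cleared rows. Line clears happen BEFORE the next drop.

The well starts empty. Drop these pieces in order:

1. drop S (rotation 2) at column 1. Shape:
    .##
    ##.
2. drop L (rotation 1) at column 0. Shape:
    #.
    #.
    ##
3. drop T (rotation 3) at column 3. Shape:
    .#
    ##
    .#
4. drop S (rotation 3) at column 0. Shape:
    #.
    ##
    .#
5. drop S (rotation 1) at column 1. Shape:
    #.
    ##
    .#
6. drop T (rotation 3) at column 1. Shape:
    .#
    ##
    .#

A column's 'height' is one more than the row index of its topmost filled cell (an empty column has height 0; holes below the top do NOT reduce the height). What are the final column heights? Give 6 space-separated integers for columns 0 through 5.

Drop 1: S rot2 at col 1 lands with bottom-row=0; cleared 0 line(s) (total 0); column heights now [0 1 2 2 0 0], max=2
Drop 2: L rot1 at col 0 lands with bottom-row=1; cleared 0 line(s) (total 0); column heights now [4 2 2 2 0 0], max=4
Drop 3: T rot3 at col 3 lands with bottom-row=1; cleared 0 line(s) (total 0); column heights now [4 2 2 3 4 0], max=4
Drop 4: S rot3 at col 0 lands with bottom-row=3; cleared 0 line(s) (total 0); column heights now [6 5 2 3 4 0], max=6
Drop 5: S rot1 at col 1 lands with bottom-row=4; cleared 0 line(s) (total 0); column heights now [6 7 6 3 4 0], max=7
Drop 6: T rot3 at col 1 lands with bottom-row=6; cleared 0 line(s) (total 0); column heights now [6 8 9 3 4 0], max=9

Answer: 6 8 9 3 4 0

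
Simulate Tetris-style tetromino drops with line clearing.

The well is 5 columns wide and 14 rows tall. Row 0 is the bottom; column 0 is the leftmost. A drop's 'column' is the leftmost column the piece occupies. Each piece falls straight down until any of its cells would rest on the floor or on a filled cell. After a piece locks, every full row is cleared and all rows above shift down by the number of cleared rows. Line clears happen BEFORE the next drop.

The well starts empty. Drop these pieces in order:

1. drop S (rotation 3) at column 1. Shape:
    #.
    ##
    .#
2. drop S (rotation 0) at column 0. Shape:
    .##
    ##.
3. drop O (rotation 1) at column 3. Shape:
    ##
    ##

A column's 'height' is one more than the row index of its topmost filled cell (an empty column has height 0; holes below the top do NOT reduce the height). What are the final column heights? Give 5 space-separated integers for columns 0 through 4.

Answer: 4 5 5 2 2

Derivation:
Drop 1: S rot3 at col 1 lands with bottom-row=0; cleared 0 line(s) (total 0); column heights now [0 3 2 0 0], max=3
Drop 2: S rot0 at col 0 lands with bottom-row=3; cleared 0 line(s) (total 0); column heights now [4 5 5 0 0], max=5
Drop 3: O rot1 at col 3 lands with bottom-row=0; cleared 0 line(s) (total 0); column heights now [4 5 5 2 2], max=5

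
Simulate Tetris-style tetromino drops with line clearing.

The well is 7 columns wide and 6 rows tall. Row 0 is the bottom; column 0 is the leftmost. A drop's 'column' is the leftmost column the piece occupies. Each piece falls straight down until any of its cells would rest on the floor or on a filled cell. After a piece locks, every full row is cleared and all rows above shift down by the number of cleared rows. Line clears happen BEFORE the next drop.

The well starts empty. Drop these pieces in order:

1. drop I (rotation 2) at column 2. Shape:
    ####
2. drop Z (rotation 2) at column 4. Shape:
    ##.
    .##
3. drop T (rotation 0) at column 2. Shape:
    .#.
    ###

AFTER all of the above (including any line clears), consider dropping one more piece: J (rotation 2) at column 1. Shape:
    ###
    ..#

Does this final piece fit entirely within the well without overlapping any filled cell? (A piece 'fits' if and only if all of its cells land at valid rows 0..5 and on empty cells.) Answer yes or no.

Drop 1: I rot2 at col 2 lands with bottom-row=0; cleared 0 line(s) (total 0); column heights now [0 0 1 1 1 1 0], max=1
Drop 2: Z rot2 at col 4 lands with bottom-row=1; cleared 0 line(s) (total 0); column heights now [0 0 1 1 3 3 2], max=3
Drop 3: T rot0 at col 2 lands with bottom-row=3; cleared 0 line(s) (total 0); column heights now [0 0 4 5 4 3 2], max=5
Test piece J rot2 at col 1 (width 3): heights before test = [0 0 4 5 4 3 2]; fits = False

Answer: no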